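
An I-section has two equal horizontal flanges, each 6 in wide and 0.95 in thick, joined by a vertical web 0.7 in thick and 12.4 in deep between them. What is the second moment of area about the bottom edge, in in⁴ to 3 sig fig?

Treat the section as a set of non-overlapping primitives; coordinates are from the bounding-box lower-left.
Bottom flange: 6 × 0.95, A = 5.7 in², y = 0.475 in, Ī = 0.42869 in⁴.
Web: 0.7 × 12.4, A = 8.68 in², y = 7.15 in, Ī = 111.22 in⁴.
Top flange: 6 × 0.95, A = 5.7 in², y = 13.825 in, Ī = 0.42869 in⁴.
Transfer each piece to the base of the section using Ī + A·d² with d = y − 0:
  bottom flange: d = 0.475 in → contributes +1.7148 in⁴
  web: d = 7.15 in → contributes +554.96 in⁴
  top flange: d = 13.825 in → contributes +1089.9 in⁴
Total I = 1646.6 in⁴.

I_base ≈ 1650 in⁴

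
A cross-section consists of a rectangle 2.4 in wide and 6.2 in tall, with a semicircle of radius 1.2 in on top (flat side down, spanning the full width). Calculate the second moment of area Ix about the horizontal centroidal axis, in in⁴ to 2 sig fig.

Ix ≈ 73 in⁴

Break the section into simple shapes (no overlaps), measuring from the bottom-left corner of the bounding box.
Rectangular body: 2.4 × 6.2, A = 14.88 in², y = 3.1 in, Ī = 47.67 in⁴.
Semicircular cap: semicircle r = 1.2, A = 2.262 in², y = 6.709 in, Ī = 0.2276 in⁴.
Centroid: ȳ = ΣA·y / ΣA = 3.576 in.
Transfer each piece to the horizontal centroidal axis using Ī + A·d² with d = y − 3.576:
  rectangular body: d = -0.4763 in → contributes +51.04 in⁴
  semicircular cap: d = 3.133 in → contributes +22.43 in⁴
Total I = 73.47 in⁴.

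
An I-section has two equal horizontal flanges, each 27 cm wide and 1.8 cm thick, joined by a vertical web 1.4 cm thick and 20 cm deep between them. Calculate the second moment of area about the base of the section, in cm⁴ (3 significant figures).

Decompose the section into non-overlapping parts with the origin at the bottom-left of its bounding rectangle.
Bottom flange: 27 × 1.8, A = 48.6 cm², y = 0.9 cm, Ī = 13.122 cm⁴.
Web: 1.4 × 20, A = 28 cm², y = 11.8 cm, Ī = 933.33 cm⁴.
Top flange: 27 × 1.8, A = 48.6 cm², y = 22.7 cm, Ī = 13.122 cm⁴.
Transfer each piece to the base of the section using Ī + A·d² with d = y − 0:
  bottom flange: d = 0.9 cm → contributes +52.488 cm⁴
  web: d = 11.8 cm → contributes +4832.1 cm⁴
  top flange: d = 22.7 cm → contributes +25 056 cm⁴
Total I = 29 941 cm⁴.

I_base ≈ 2.99 × 10⁴ cm⁴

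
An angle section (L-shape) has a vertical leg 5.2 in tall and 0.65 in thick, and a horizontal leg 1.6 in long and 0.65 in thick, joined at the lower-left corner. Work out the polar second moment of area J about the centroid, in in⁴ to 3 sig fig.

Decompose the section into non-overlapping parts with the origin at the bottom-left of its bounding rectangle.
Vertical leg: 0.65 × 5.2, A = 3.38 in², y = 2.6 in, Ī = 7.6163 in⁴.
Horizontal leg (remainder): 0.95 × 0.65, A = 0.6175 in², y = 0.325 in, Ī = 0.021741 in⁴.
Centroid: ȳ = ΣA·y / ΣA = 2.2486 in.
Transfer each piece to the centroidal x-axis using Ī + A·d² with d = y − 2.2486:
  vertical leg: d = 0.35142 in → contributes +8.0337 in⁴
  horizontal leg (remainder): d = -1.9236 in → contributes +2.3066 in⁴
Total I = 10.34 in⁴.
For the y-axis: x̄ = 0.44858 in.
Repeating about the centroidal y-axis gives I_y = 0.4996 in⁴.
Polar second moment: J = I_x + I_y = 10.84 in⁴.

J ≈ 10.8 in⁴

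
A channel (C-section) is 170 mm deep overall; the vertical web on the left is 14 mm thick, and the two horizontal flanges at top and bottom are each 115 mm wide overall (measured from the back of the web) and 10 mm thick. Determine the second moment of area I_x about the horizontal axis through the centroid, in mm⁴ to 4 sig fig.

I_x ≈ 1.868 × 10⁷ mm⁴

Decompose the section into non-overlapping parts with the origin at the bottom-left of its bounding rectangle.
Web: 14 × 170, A = 2 380 mm², y = 85 mm, Ī = 5 731 833 mm⁴.
Top flange (beyond web): 101 × 10, A = 1 010 mm², y = 165 mm, Ī = 8416.67 mm⁴.
Bottom flange (beyond web): 101 × 10, A = 1 010 mm², y = 5 mm, Ī = 8416.67 mm⁴.
By symmetry the centroid is at mid-height, ȳ = 85 mm.
Transfer each piece to the horizontal axis through the centroid using Ī + A·d² with d = y − 85:
  web: d = 0 mm → contributes +5 731 833 mm⁴
  top flange (beyond web): d = 80 mm → contributes +6 472 417 mm⁴
  bottom flange (beyond web): d = -80 mm → contributes +6 472 417 mm⁴
Total I = 18 676 667 mm⁴.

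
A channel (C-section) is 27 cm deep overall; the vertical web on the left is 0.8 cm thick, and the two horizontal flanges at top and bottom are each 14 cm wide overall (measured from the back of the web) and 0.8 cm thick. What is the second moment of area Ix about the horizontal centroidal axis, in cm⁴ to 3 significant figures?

Ix ≈ 4940 cm⁴

Treat the section as a set of non-overlapping primitives; coordinates are from the bounding-box lower-left.
Web: 0.8 × 27, A = 21.6 cm², y = 13.5 cm, Ī = 1312.2 cm⁴.
Top flange (beyond web): 13.2 × 0.8, A = 10.56 cm², y = 26.6 cm, Ī = 0.5632 cm⁴.
Bottom flange (beyond web): 13.2 × 0.8, A = 10.56 cm², y = 0.4 cm, Ī = 0.5632 cm⁴.
By symmetry the centroid is at mid-height, ȳ = 13.5 cm.
Transfer each piece to the horizontal centroidal axis using Ī + A·d² with d = y − 13.5:
  web: d = 0 cm → contributes +1312.2 cm⁴
  top flange (beyond web): d = 13.1 cm → contributes +1812.8 cm⁴
  bottom flange (beyond web): d = -13.1 cm → contributes +1812.8 cm⁴
Total I = 4937.7 cm⁴.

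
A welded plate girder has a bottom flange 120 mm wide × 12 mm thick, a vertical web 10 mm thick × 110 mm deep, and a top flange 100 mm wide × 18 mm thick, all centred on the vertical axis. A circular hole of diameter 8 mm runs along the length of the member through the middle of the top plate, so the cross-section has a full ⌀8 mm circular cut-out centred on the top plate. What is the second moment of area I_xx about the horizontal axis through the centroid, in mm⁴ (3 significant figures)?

I_xx ≈ 1.36 × 10⁷ mm⁴

Decompose the section into non-overlapping parts with the origin at the bottom-left of its bounding rectangle.
Bottom plate: 120 × 12, A = 1 440 mm², y = 6 mm, Ī = 17 280 mm⁴.
Web plate: 10 × 110, A = 1 100 mm², y = 67 mm, Ī = 1 109 167 mm⁴.
Top plate: 100 × 18, A = 1 800 mm², y = 131 mm, Ī = 48 600 mm⁴.
Hole (subtracted): ⌀8, A = 50.265 mm², y = 131 mm, Ī = 201.06 mm⁴.
Centroid: ȳ = ΣA·y / ΣA = 72.628 mm.
Transfer each piece to the horizontal axis through the centroid using Ī + A·d² with d = y − 72.628:
  bottom plate: d = -66.628 mm → contributes +6 409 875 mm⁴
  web plate: d = -5.6281 mm → contributes +1 144 010 mm⁴
  top plate: d = 58.372 mm → contributes +6 181 704 mm⁴
  hole: d = 58.372 mm → contributes −171 470 mm⁴
Total I = 13 564 119 mm⁴.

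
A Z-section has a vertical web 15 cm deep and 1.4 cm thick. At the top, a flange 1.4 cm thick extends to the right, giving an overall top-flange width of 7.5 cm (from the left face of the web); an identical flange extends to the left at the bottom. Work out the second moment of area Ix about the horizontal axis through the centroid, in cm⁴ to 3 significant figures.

Ix ≈ 1190 cm⁴

Split into non-overlapping primitives; take the origin at the lower-left of the bounding box.
Web: 1.4 × 15, A = 21 cm², y = 7.5 cm, Ī = 393.75 cm⁴.
Top flange (beyond web): 6.1 × 1.4, A = 8.54 cm², y = 14.3 cm, Ī = 1.3949 cm⁴.
Bottom flange (beyond web): 6.1 × 1.4, A = 8.54 cm², y = 0.7 cm, Ī = 1.3949 cm⁴.
Centroid: ȳ = ΣA·y / ΣA = 7.5 cm.
Transfer each piece to the horizontal axis through the centroid using Ī + A·d² with d = y − 7.5:
  web: d = 0 cm → contributes +393.75 cm⁴
  top flange (beyond web): d = 6.8 cm → contributes +396.28 cm⁴
  bottom flange (beyond web): d = -6.8 cm → contributes +396.28 cm⁴
Total I = 1186.3 cm⁴.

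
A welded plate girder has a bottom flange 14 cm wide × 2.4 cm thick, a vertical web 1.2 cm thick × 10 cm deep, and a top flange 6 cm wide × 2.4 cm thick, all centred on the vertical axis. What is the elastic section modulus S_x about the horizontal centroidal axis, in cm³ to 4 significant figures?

S_x ≈ 184.6 cm³

Split into non-overlapping primitives; take the origin at the lower-left of the bounding box.
Bottom plate: 14 × 2.4, A = 33.6 cm², y = 1.2 cm, Ī = 16.128 cm⁴.
Web plate: 1.2 × 10, A = 12 cm², y = 7.4 cm, Ī = 100 cm⁴.
Top plate: 6 × 2.4, A = 14.4 cm², y = 13.6 cm, Ī = 6.912 cm⁴.
Centroid: ȳ = ΣA·y / ΣA = 5.416 cm.
Transfer each piece to the horizontal centroidal axis using Ī + A·d² with d = y − 5.416:
  bottom plate: d = -4.216 cm → contributes +613.356 cm⁴
  web plate: d = 1.984 cm → contributes +147.235 cm⁴
  top plate: d = 8.184 cm → contributes +971.393 cm⁴
Total I = 1731.98 cm⁴.
Extreme fibre distance c = 9.384 cm; S = I/c = 184.568 cm³.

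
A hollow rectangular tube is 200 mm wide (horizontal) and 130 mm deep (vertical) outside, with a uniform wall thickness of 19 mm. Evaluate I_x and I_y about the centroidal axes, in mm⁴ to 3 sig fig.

Break the section into simple shapes (no overlaps), measuring from the bottom-left corner of the bounding box.
Outer rectangle: 200 × 130, A = 26 000 mm², y = 65 mm, Ī = 36 616 667 mm⁴.
Inner void (subtracted): 162 × 92, A = 14 904 mm², y = 65 mm, Ī = 10 512 288 mm⁴.
By symmetry the centroid is at mid-height, ȳ = 65 mm.
All pieces are centred on the centroidal x-axis, so I = ΣĪ (holes subtracted) = 26 104 379 mm⁴.
Repeating about the centroidal y-axis gives I_y = 54 071 619 mm⁴.

I_x ≈ 2.61 × 10⁷ mm⁴, I_y ≈ 5.41 × 10⁷ mm⁴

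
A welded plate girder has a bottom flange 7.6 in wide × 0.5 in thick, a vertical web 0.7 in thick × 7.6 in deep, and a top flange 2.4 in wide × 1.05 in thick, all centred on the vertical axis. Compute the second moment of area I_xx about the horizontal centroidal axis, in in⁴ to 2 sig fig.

I_xx ≈ 130 in⁴

Break the section into simple shapes (no overlaps), measuring from the bottom-left corner of the bounding box.
Bottom plate: 7.6 × 0.5, A = 3.8 in², y = 0.25 in, Ī = 0.07917 in⁴.
Web plate: 0.7 × 7.6, A = 5.32 in², y = 4.3 in, Ī = 25.61 in⁴.
Top plate: 2.4 × 1.05, A = 2.52 in², y = 8.625 in, Ī = 0.2315 in⁴.
Centroid: ȳ = ΣA·y / ΣA = 3.914 in.
Transfer each piece to the horizontal centroidal axis using Ī + A·d² with d = y − 3.914:
  bottom plate: d = -3.664 in → contributes +51.1 in⁴
  web plate: d = 0.3858 in → contributes +26.4 in⁴
  top plate: d = 4.711 in → contributes +56.16 in⁴
Total I = 133.7 in⁴.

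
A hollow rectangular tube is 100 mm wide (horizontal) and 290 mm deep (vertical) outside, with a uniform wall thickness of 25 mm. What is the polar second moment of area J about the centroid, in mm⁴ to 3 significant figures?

Decompose the section into non-overlapping parts with the origin at the bottom-left of its bounding rectangle.
Outer rectangle: 100 × 290, A = 29 000 mm², y = 145 mm, Ī = 203 241 667 mm⁴.
Inner void (subtracted): 50 × 240, A = 12 000 mm², y = 145 mm, Ī = 57 600 000 mm⁴.
By symmetry the centroid is at mid-height, ȳ = 145 mm.
All pieces are centred on the centroidal x-axis, so I = ΣĪ (holes subtracted) = 145 641 667 mm⁴.
Repeating about the centroidal y-axis gives I_y = 21 666 667 mm⁴.
Polar second moment: J = I_x + I_y = 167 308 333 mm⁴.

J ≈ 1.67 × 10⁸ mm⁴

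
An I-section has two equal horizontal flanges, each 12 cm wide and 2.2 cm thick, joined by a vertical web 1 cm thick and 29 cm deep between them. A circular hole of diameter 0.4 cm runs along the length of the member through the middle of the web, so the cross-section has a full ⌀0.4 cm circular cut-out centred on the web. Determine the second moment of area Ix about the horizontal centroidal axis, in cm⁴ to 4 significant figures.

Break the section into simple shapes (no overlaps), measuring from the bottom-left corner of the bounding box.
Bottom flange: 12 × 2.2, A = 26.4 cm², y = 1.1 cm, Ī = 10.648 cm⁴.
Web: 1 × 29, A = 29 cm², y = 16.7 cm, Ī = 2032.42 cm⁴.
Top flange: 12 × 2.2, A = 26.4 cm², y = 32.3 cm, Ī = 10.648 cm⁴.
Hole (subtracted): ⌀0.4, A = 0.125664 cm², y = 16.7 cm, Ī = 0.00125664 cm⁴.
By symmetry the centroid is at mid-height, ȳ = 16.7 cm.
Transfer each piece to the horizontal centroidal axis using Ī + A·d² with d = y − 16.7:
  bottom flange: d = -15.6 cm → contributes +6435.35 cm⁴
  web: d = 0 cm → contributes +2032.42 cm⁴
  top flange: d = 15.6 cm → contributes +6435.35 cm⁴
  hole: d = 0 cm → contributes −0.00125664 cm⁴
Total I = 14903.1 cm⁴.

Ix ≈ 1.490 × 10⁴ cm⁴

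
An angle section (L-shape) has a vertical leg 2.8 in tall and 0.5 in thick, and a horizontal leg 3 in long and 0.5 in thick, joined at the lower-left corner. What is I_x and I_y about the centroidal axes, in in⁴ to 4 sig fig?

Decompose the section into non-overlapping parts with the origin at the bottom-left of its bounding rectangle.
Vertical leg: 0.5 × 2.8, A = 1.4 in², y = 1.4 in, Ī = 0.914667 in⁴.
Horizontal leg (remainder): 2.5 × 0.5, A = 1.25 in², y = 0.25 in, Ī = 0.0260417 in⁴.
Centroid: ȳ = ΣA·y / ΣA = 0.857547 in.
Transfer each piece to the centroidal x-axis using Ī + A·d² with d = y − 0.857547:
  vertical leg: d = 0.542453 in → contributes +1.32662 in⁴
  horizontal leg (remainder): d = -0.607547 in → contributes +0.487434 in⁴
Total I = 1.81406 in⁴.
For the y-axis: x̄ = 0.957547 in.
Repeating about the centroidal y-axis gives I_y = 2.16606 in⁴.

I_x ≈ 1.814 in⁴, I_y ≈ 2.166 in⁴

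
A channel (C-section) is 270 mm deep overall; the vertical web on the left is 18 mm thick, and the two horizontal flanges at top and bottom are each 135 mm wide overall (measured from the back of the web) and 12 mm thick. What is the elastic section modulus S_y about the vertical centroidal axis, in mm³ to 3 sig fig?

S_y ≈ 1.13 × 10⁵ mm³

Decompose the section into non-overlapping parts with the origin at the bottom-left of its bounding rectangle.
Web: 18 × 270, A = 4 860 mm², x = 9 mm, Ī = 131 220 mm⁴.
Top flange (beyond web): 117 × 12, A = 1 404 mm², x = 76.5 mm, Ī = 1 601 613 mm⁴.
Bottom flange (beyond web): 117 × 12, A = 1 404 mm², x = 76.5 mm, Ī = 1 601 613 mm⁴.
Centroid: x̄ = ΣA·x / ΣA = 33.718 mm.
Transfer each piece to the vertical centroidal axis using Ī + A·d² with d = x − 33.718:
  web: d = -24.718 mm → contributes +3 100 655 mm⁴
  top flange (beyond web): d = 42.782 mm → contributes +4 171 316 mm⁴
  bottom flange (beyond web): d = 42.782 mm → contributes +4 171 316 mm⁴
Total I = 11 443 288 mm⁴.
Extreme fibre distance c = 101.28 mm; S = I/c = 112 985 mm³.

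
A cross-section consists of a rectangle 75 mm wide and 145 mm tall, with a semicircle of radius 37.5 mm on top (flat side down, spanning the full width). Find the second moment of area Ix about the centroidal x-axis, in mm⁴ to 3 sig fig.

Ix ≈ 3.36 × 10⁷ mm⁴

Treat the section as a set of non-overlapping primitives; coordinates are from the bounding-box lower-left.
Rectangular body: 75 × 145, A = 10 875 mm², y = 72.5 mm, Ī = 19 053 906 mm⁴.
Semicircular cap: semicircle r = 37.5, A = 2208.9 mm², y = 160.92 mm, Ī = 217 049 mm⁴.
Centroid: ȳ = ΣA·y / ΣA = 87.427 mm.
Transfer each piece to the centroidal x-axis using Ī + A·d² with d = y − 87.427:
  rectangular body: d = -14.927 mm → contributes +21 477 023 mm⁴
  semicircular cap: d = 73.488 mm → contributes +12 146 518 mm⁴
Total I = 33 623 541 mm⁴.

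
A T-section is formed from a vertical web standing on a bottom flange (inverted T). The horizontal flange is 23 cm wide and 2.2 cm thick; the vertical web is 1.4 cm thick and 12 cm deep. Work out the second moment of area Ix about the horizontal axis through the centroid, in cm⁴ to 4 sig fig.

Ix ≈ 857.8 cm⁴

Break the section into simple shapes (no overlaps), measuring from the bottom-left corner of the bounding box.
Flange: 23 × 2.2, A = 50.6 cm², y = 1.1 cm, Ī = 20.4087 cm⁴.
Web: 1.4 × 12, A = 16.8 cm², y = 8.2 cm, Ī = 201.6 cm⁴.
Centroid: ȳ = ΣA·y / ΣA = 2.86973 cm.
Transfer each piece to the horizontal axis through the centroid using Ī + A·d² with d = y − 2.86973:
  flange: d = -1.76973 cm → contributes +178.886 cm⁴
  web: d = 5.33027 cm → contributes +678.917 cm⁴
Total I = 857.803 cm⁴.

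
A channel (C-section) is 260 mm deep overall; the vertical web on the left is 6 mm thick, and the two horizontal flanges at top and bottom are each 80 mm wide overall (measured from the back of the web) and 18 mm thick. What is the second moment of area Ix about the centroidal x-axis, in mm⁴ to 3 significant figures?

Treat the section as a set of non-overlapping primitives; coordinates are from the bounding-box lower-left.
Web: 6 × 260, A = 1 560 mm², y = 130 mm, Ī = 8 788 000 mm⁴.
Top flange (beyond web): 74 × 18, A = 1 332 mm², y = 251 mm, Ī = 35 964 mm⁴.
Bottom flange (beyond web): 74 × 18, A = 1 332 mm², y = 9 mm, Ī = 35 964 mm⁴.
By symmetry the centroid is at mid-height, ȳ = 130 mm.
Transfer each piece to the centroidal x-axis using Ī + A·d² with d = y − 130:
  web: d = 0 mm → contributes +8 788 000 mm⁴
  top flange (beyond web): d = 121 mm → contributes +19 537 776 mm⁴
  bottom flange (beyond web): d = -121 mm → contributes +19 537 776 mm⁴
Total I = 47 863 552 mm⁴.

Ix ≈ 4.79 × 10⁷ mm⁴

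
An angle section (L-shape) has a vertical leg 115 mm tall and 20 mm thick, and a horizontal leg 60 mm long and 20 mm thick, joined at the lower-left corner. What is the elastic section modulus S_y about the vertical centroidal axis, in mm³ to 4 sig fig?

S_y ≈ 1.698 × 10⁴ mm³

Break the section into simple shapes (no overlaps), measuring from the bottom-left corner of the bounding box.
Vertical leg: 20 × 115, A = 2 300 mm², x = 10 mm, Ī = 76666.7 mm⁴.
Horizontal leg (remainder): 40 × 20, A = 800 mm², x = 40 mm, Ī = 106 667 mm⁴.
Centroid: x̄ = ΣA·x / ΣA = 17.7419 mm.
Transfer each piece to the vertical centroidal axis using Ī + A·d² with d = x − 17.7419:
  vertical leg: d = -7.74194 mm → contributes +214 523 mm⁴
  horizontal leg (remainder): d = 22.2581 mm → contributes +503 004 mm⁴
Total I = 717 527 mm⁴.
Extreme fibre distance c = 42.2581 mm; S = I/c = 16979.6 mm³.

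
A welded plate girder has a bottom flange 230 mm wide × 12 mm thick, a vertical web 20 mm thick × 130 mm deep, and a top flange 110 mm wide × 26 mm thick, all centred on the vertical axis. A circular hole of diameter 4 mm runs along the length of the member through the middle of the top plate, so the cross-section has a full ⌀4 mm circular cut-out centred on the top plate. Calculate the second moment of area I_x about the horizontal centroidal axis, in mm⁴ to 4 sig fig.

I_x ≈ 3.501 × 10⁷ mm⁴

Treat the section as a set of non-overlapping primitives; coordinates are from the bounding-box lower-left.
Bottom plate: 230 × 12, A = 2 760 mm², y = 6 mm, Ī = 33 120 mm⁴.
Web plate: 20 × 130, A = 2 600 mm², y = 77 mm, Ī = 3 661 667 mm⁴.
Top plate: 110 × 26, A = 2 860 mm², y = 155 mm, Ī = 161 113 mm⁴.
Hole (subtracted): ⌀4, A = 12.5664 mm², y = 155 mm, Ī = 12.5664 mm⁴.
Centroid: ȳ = ΣA·y / ΣA = 80.1849 mm.
Transfer each piece to the horizontal centroidal axis using Ī + A·d² with d = y − 80.1849:
  bottom plate: d = -74.1849 mm → contributes +15 222 501 mm⁴
  web plate: d = -3.1849 mm → contributes +3 688 040 mm⁴
  top plate: d = 74.8151 mm → contributes +16 169 391 mm⁴
  hole: d = 74.8151 mm → contributes −70350.3 mm⁴
Total I = 35 009 581 mm⁴.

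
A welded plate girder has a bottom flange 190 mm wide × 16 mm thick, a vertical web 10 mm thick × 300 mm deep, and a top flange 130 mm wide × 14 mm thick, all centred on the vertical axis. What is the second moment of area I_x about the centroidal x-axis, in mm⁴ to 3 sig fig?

Split into non-overlapping primitives; take the origin at the lower-left of the bounding box.
Bottom plate: 190 × 16, A = 3 040 mm², y = 8 mm, Ī = 64 853 mm⁴.
Web plate: 10 × 300, A = 3 000 mm², y = 166 mm, Ī = 22 500 000 mm⁴.
Top plate: 130 × 14, A = 1 820 mm², y = 323 mm, Ī = 29 727 mm⁴.
Centroid: ȳ = ΣA·y / ΣA = 141.24 mm.
Transfer each piece to the centroidal x-axis using Ī + A·d² with d = y − 141.24:
  bottom plate: d = -133.24 mm → contributes +54 037 125 mm⁴
  web plate: d = 24.756 mm → contributes +24 338 538 mm⁴
  top plate: d = 181.76 mm → contributes +60 153 688 mm⁴
Total I = 138 529 351 mm⁴.

I_x ≈ 1.39 × 10⁸ mm⁴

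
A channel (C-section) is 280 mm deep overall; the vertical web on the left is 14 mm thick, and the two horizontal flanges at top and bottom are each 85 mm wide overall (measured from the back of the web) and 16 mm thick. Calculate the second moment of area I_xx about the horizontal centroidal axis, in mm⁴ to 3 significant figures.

Break the section into simple shapes (no overlaps), measuring from the bottom-left corner of the bounding box.
Web: 14 × 280, A = 3 920 mm², y = 140 mm, Ī = 25 610 667 mm⁴.
Top flange (beyond web): 71 × 16, A = 1 136 mm², y = 272 mm, Ī = 24 235 mm⁴.
Bottom flange (beyond web): 71 × 16, A = 1 136 mm², y = 8 mm, Ī = 24 235 mm⁴.
By symmetry the centroid is at mid-height, ȳ = 140 mm.
Transfer each piece to the horizontal centroidal axis using Ī + A·d² with d = y − 140:
  web: d = 0 mm → contributes +25 610 667 mm⁴
  top flange (beyond web): d = 132 mm → contributes +19 817 899 mm⁴
  bottom flange (beyond web): d = -132 mm → contributes +19 817 899 mm⁴
Total I = 65 246 464 mm⁴.

I_xx ≈ 6.52 × 10⁷ mm⁴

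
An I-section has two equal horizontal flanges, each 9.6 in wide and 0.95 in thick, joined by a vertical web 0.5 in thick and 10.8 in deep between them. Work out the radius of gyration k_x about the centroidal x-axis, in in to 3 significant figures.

k_x ≈ 5.38 in

Treat the section as a set of non-overlapping primitives; coordinates are from the bounding-box lower-left.
Bottom flange: 9.6 × 0.95, A = 9.12 in², y = 0.475 in, Ī = 0.6859 in⁴.
Web: 0.5 × 10.8, A = 5.4 in², y = 6.35 in, Ī = 52.488 in⁴.
Top flange: 9.6 × 0.95, A = 9.12 in², y = 12.225 in, Ī = 0.6859 in⁴.
By symmetry the centroid is at mid-height, ȳ = 6.35 in.
Transfer each piece to the centroidal x-axis using Ī + A·d² with d = y − 6.35:
  bottom flange: d = -5.875 in → contributes +315.47 in⁴
  web: d = 0 in → contributes +52.488 in⁴
  top flange: d = 5.875 in → contributes +315.47 in⁴
Total I = 683.42 in⁴.
Radius of gyration: k = √(I/A) = √(683.42 / 23.64) = 5.3768 in.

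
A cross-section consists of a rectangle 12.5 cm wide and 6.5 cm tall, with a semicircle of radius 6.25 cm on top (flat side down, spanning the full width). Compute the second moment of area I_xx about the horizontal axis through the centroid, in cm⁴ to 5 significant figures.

I_xx ≈ 1671.5 cm⁴

Break the section into simple shapes (no overlaps), measuring from the bottom-left corner of the bounding box.
Rectangular body: 12.5 × 6.5, A = 81.25 cm², y = 3.25 cm, Ī = 286.0677 cm⁴.
Semicircular cap: semicircle r = 6.25, A = 61.35923 cm², y = 9.152582 cm, Ī = 167.4758 cm⁴.
Centroid: ȳ = ΣA·y / ΣA = 5.789653 cm.
Transfer each piece to the horizontal axis through the centroid using Ī + A·d² with d = y − 5.789653:
  rectangular body: d = -2.539653 cm → contributes +810.1169 cm⁴
  semicircular cap: d = 3.36293 cm → contributes +861.4055 cm⁴
Total I = 1671.522 cm⁴.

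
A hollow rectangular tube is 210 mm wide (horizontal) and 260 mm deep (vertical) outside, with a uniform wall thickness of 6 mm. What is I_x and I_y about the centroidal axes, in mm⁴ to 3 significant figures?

Treat the section as a set of non-overlapping primitives; coordinates are from the bounding-box lower-left.
Outer rectangle: 210 × 260, A = 54 600 mm², y = 130 mm, Ī = 307 580 000 mm⁴.
Inner void (subtracted): 198 × 248, A = 49 104 mm², y = 130 mm, Ī = 251 674 368 mm⁴.
By symmetry the centroid is at mid-height, ȳ = 130 mm.
All pieces are centred on the centroidal x-axis, so I = ΣĪ (holes subtracted) = 55 905 632 mm⁴.
Repeating about the centroidal y-axis gives I_y = 40 232 232 mm⁴.

I_x ≈ 5.59 × 10⁷ mm⁴, I_y ≈ 4.02 × 10⁷ mm⁴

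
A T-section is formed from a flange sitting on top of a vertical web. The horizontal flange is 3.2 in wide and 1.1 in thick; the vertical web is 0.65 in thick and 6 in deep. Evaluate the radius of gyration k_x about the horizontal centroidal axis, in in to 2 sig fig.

Break the section into simple shapes (no overlaps), measuring from the bottom-left corner of the bounding box.
Flange: 3.2 × 1.1, A = 3.52 in², y = 6.55 in, Ī = 0.3549 in⁴.
Web: 0.65 × 6, A = 3.9 in², y = 3 in, Ī = 11.7 in⁴.
Centroid: ȳ = ΣA·y / ΣA = 4.684 in.
Transfer each piece to the horizontal centroidal axis using Ī + A·d² with d = y − 4.684:
  flange: d = 1.866 in → contributes +12.61 in⁴
  web: d = -1.684 in → contributes +22.76 in⁴
Total I = 35.37 in⁴.
Radius of gyration: k = √(I/A) = √(35.37 / 7.42) = 2.183 in.

k_x ≈ 2.2 in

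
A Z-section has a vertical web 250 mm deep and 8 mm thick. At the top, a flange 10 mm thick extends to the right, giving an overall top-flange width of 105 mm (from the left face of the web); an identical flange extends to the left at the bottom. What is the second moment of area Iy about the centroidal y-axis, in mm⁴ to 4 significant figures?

Iy ≈ 6.879 × 10⁶ mm⁴

Break the section into simple shapes (no overlaps), measuring from the bottom-left corner of the bounding box.
Web: 8 × 250, A = 2 000 mm², x = 101 mm, Ī = 10666.7 mm⁴.
Top flange (beyond web): 97 × 10, A = 970 mm², x = 153.5 mm, Ī = 760 561 mm⁴.
Bottom flange (beyond web): 97 × 10, A = 970 mm², x = 48.5 mm, Ī = 760 561 mm⁴.
Centroid: x̄ = ΣA·x / ΣA = 101 mm.
Transfer each piece to the centroidal y-axis using Ī + A·d² with d = x − 101:
  web: d = 0 mm → contributes +10666.7 mm⁴
  top flange (beyond web): d = 52.5 mm → contributes +3 434 123 mm⁴
  bottom flange (beyond web): d = -52.5 mm → contributes +3 434 123 mm⁴
Total I = 6 878 913 mm⁴.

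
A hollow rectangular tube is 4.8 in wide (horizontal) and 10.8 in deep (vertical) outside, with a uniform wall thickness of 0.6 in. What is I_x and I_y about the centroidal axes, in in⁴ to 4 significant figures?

Decompose the section into non-overlapping parts with the origin at the bottom-left of its bounding rectangle.
Outer rectangle: 4.8 × 10.8, A = 51.84 in², y = 5.4 in, Ī = 503.885 in⁴.
Inner void (subtracted): 3.6 × 9.6, A = 34.56 in², y = 5.4 in, Ī = 265.421 in⁴.
By symmetry the centroid is at mid-height, ȳ = 5.4 in.
All pieces are centred on the centroidal x-axis, so I = ΣĪ (holes subtracted) = 238.464 in⁴.
Repeating about the centroidal y-axis gives I_y = 62.208 in⁴.

I_x ≈ 238.5 in⁴, I_y ≈ 62.21 in⁴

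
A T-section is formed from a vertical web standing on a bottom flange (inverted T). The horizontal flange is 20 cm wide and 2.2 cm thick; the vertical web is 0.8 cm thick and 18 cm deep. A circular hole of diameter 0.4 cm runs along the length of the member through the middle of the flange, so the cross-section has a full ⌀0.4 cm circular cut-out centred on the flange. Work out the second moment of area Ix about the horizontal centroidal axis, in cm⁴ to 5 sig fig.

Ix ≈ 1512.5 cm⁴

Break the section into simple shapes (no overlaps), measuring from the bottom-left corner of the bounding box.
Flange: 20 × 2.2, A = 44 cm², y = 1.1 cm, Ī = 17.74667 cm⁴.
Web: 0.8 × 18, A = 14.4 cm², y = 11.2 cm, Ī = 388.8 cm⁴.
Hole (subtracted): ⌀0.4, A = 0.1256637 cm², y = 1.1 cm, Ī = 0.001256637 cm⁴.
Centroid: ȳ = ΣA·y / ΣA = 3.595781 cm.
Transfer each piece to the horizontal centroidal axis using Ī + A·d² with d = y − 3.595781:
  flange: d = -2.495781 cm → contributes +291.8193 cm⁴
  web: d = 7.604219 cm → contributes +1221.468 cm⁴
  hole: d = -2.495781 cm → contributes −0.7840064 cm⁴
Total I = 1512.503 cm⁴.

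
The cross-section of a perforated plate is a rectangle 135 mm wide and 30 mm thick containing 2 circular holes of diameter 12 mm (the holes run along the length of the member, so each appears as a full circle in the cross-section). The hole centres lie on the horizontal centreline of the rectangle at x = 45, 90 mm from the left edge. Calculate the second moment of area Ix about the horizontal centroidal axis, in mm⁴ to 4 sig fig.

Split into non-overlapping primitives; take the origin at the lower-left of the bounding box.
Plate: 135 × 30, A = 4 050 mm², y = 15 mm, Ī = 303 750 mm⁴.
Hole 1 (subtracted): ⌀12, A = 113.097 mm², y = 15 mm, Ī = 1017.88 mm⁴.
Hole 2 (subtracted): ⌀12, A = 113.097 mm², y = 15 mm, Ī = 1017.88 mm⁴.
By symmetry the centroid is at mid-height, ȳ = 15 mm.
All pieces are centred on the horizontal centroidal axis, so I = ΣĪ (holes subtracted) = 301 714 mm⁴.

Ix ≈ 3.017 × 10⁵ mm⁴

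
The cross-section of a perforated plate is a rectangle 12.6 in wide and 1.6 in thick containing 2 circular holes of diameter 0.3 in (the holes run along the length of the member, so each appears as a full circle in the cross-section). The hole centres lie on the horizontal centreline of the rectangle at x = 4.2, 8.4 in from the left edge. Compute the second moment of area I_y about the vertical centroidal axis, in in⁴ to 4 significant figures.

Decompose the section into non-overlapping parts with the origin at the bottom-left of its bounding rectangle.
Plate: 12.6 × 1.6, A = 20.16 in², x = 6.3 in, Ī = 266.717 in⁴.
Hole 1 (subtracted): ⌀0.3, A = 0.0706858 in², x = 4.2 in, Ī = 0.000397608 in⁴.
Hole 2 (subtracted): ⌀0.3, A = 0.0706858 in², x = 8.4 in, Ī = 0.000397608 in⁴.
By symmetry the centroid is at mid-width, x̄ = 6.3 in.
Transfer each piece to the vertical centroidal axis using Ī + A·d² with d = x − 6.3:
  plate: d = 0 in → contributes +266.717 in⁴
  hole 1: d = -2.1 in → contributes −0.312122 in⁴
  hole 2: d = 2.1 in → contributes −0.312122 in⁴
Total I = 266.093 in⁴.

I_y ≈ 266.1 in⁴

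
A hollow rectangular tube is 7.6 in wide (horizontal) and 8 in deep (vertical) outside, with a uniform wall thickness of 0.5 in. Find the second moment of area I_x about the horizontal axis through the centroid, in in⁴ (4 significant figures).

Break the section into simple shapes (no overlaps), measuring from the bottom-left corner of the bounding box.
Outer rectangle: 7.6 × 8, A = 60.8 in², y = 4 in, Ī = 324.267 in⁴.
Inner void (subtracted): 6.6 × 7, A = 46.2 in², y = 4 in, Ī = 188.65 in⁴.
By symmetry the centroid is at mid-height, ȳ = 4 in.
All pieces are centred on the horizontal axis through the centroid, so I = ΣĪ (holes subtracted) = 135.617 in⁴.

I_x ≈ 135.6 in⁴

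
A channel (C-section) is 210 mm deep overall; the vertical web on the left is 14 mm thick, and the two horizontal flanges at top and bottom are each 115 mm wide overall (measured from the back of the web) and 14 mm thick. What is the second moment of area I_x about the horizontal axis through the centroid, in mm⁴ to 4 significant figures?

I_x ≈ 3.801 × 10⁷ mm⁴

Split into non-overlapping primitives; take the origin at the lower-left of the bounding box.
Web: 14 × 210, A = 2 940 mm², y = 105 mm, Ī = 10 804 500 mm⁴.
Top flange (beyond web): 101 × 14, A = 1 414 mm², y = 203 mm, Ī = 23095.3 mm⁴.
Bottom flange (beyond web): 101 × 14, A = 1 414 mm², y = 7 mm, Ī = 23095.3 mm⁴.
By symmetry the centroid is at mid-height, ȳ = 105 mm.
Transfer each piece to the horizontal axis through the centroid using Ī + A·d² with d = y − 105:
  web: d = 0 mm → contributes +10 804 500 mm⁴
  top flange (beyond web): d = 98 mm → contributes +13 603 151 mm⁴
  bottom flange (beyond web): d = -98 mm → contributes +13 603 151 mm⁴
Total I = 38 010 803 mm⁴.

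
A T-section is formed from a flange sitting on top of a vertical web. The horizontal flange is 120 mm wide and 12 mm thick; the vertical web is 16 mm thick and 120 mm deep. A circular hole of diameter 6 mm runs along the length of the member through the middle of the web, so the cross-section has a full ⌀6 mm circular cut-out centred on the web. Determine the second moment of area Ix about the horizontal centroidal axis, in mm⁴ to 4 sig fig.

Treat the section as a set of non-overlapping primitives; coordinates are from the bounding-box lower-left.
Flange: 120 × 12, A = 1 440 mm², y = 126 mm, Ī = 17 280 mm⁴.
Web: 16 × 120, A = 1 920 mm², y = 60 mm, Ī = 2 304 000 mm⁴.
Hole (subtracted): ⌀6, A = 28.2743 mm², y = 60 mm, Ī = 63.6173 mm⁴.
Centroid: ȳ = ΣA·y / ΣA = 88.5258 mm.
Transfer each piece to the horizontal centroidal axis using Ī + A·d² with d = y − 88.5258:
  flange: d = 37.4742 mm → contributes +2 039 499 mm⁴
  web: d = -28.5258 mm → contributes +3 866 340 mm⁴
  hole: d = -28.5258 mm → contributes −23 071 mm⁴
Total I = 5 882 768 mm⁴.

Ix ≈ 5.883 × 10⁶ mm⁴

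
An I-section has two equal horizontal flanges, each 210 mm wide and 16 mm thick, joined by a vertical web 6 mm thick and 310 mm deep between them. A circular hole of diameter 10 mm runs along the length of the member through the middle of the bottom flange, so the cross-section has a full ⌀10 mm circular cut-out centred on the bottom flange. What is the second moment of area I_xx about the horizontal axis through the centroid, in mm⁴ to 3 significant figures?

Decompose the section into non-overlapping parts with the origin at the bottom-left of its bounding rectangle.
Bottom flange: 210 × 16, A = 3 360 mm², y = 8 mm, Ī = 71 680 mm⁴.
Web: 6 × 310, A = 1 860 mm², y = 171 mm, Ī = 14 895 500 mm⁴.
Top flange: 210 × 16, A = 3 360 mm², y = 334 mm, Ī = 71 680 mm⁴.
Hole (subtracted): ⌀10, A = 78.54 mm², y = 8 mm, Ī = 490.87 mm⁴.
Centroid: ȳ = ΣA·y / ΣA = 172.51 mm.
Transfer each piece to the horizontal axis through the centroid using Ī + A·d² with d = y − 172.51:
  bottom flange: d = -164.51 mm → contributes +91 000 596 mm⁴
  web: d = -1.5059 mm → contributes +14 899 718 mm⁴
  top flange: d = 161.49 mm → contributes +87 701 683 mm⁴
  hole: d = -164.51 mm → contributes −2 125 949 mm⁴
Total I = 191 476 047 mm⁴.

I_xx ≈ 1.91 × 10⁸ mm⁴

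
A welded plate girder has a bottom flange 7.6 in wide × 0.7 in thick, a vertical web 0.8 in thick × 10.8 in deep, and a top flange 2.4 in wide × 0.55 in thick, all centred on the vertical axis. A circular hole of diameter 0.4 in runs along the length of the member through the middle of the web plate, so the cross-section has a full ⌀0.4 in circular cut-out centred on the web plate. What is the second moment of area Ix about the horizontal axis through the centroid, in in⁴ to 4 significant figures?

Ix ≈ 267.4 in⁴

Treat the section as a set of non-overlapping primitives; coordinates are from the bounding-box lower-left.
Bottom plate: 7.6 × 0.7, A = 5.32 in², y = 0.35 in, Ī = 0.217233 in⁴.
Web plate: 0.8 × 10.8, A = 8.64 in², y = 6.1 in, Ī = 83.9808 in⁴.
Top plate: 2.4 × 0.55, A = 1.32 in², y = 11.775 in, Ī = 0.033275 in⁴.
Hole (subtracted): ⌀0.4, A = 0.125664 in², y = 6.1 in, Ī = 0.00125664 in⁴.
Centroid: ȳ = ΣA·y / ΣA = 4.57575 in.
Transfer each piece to the horizontal axis through the centroid using Ī + A·d² with d = y − 4.57575:
  bottom plate: d = -4.22575 in → contributes +95.2163 in⁴
  web plate: d = 1.52425 in → contributes +104.054 in⁴
  top plate: d = 7.19925 in → contributes +68.4478 in⁴
  hole: d = 1.52425 in → contributes −0.293216 in⁴
Total I = 267.425 in⁴.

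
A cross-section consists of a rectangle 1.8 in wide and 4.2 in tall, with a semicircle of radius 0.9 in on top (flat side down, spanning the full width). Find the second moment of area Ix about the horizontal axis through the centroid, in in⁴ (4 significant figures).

Ix ≈ 17.89 in⁴

Treat the section as a set of non-overlapping primitives; coordinates are from the bounding-box lower-left.
Rectangular body: 1.8 × 4.2, A = 7.56 in², y = 2.1 in, Ī = 11.1132 in⁴.
Semicircular cap: semicircle r = 0.9, A = 1.27235 in², y = 4.58197 in, Ī = 0.0720115 in⁴.
Centroid: ȳ = ΣA·y / ΣA = 2.45754 in.
Transfer each piece to the horizontal axis through the centroid using Ī + A·d² with d = y − 2.45754:
  rectangular body: d = -0.357541 in → contributes +12.0796 in⁴
  semicircular cap: d = 2.12443 in → contributes +5.81437 in⁴
Total I = 17.894 in⁴.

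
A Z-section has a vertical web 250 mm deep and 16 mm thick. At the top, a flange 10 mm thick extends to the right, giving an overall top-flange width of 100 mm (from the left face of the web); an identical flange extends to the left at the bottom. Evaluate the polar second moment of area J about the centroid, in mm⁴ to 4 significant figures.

Decompose the section into non-overlapping parts with the origin at the bottom-left of its bounding rectangle.
Web: 16 × 250, A = 4 000 mm², y = 125 mm, Ī = 20 833 333 mm⁴.
Top flange (beyond web): 84 × 10, A = 840 mm², y = 245 mm, Ī = 7 000 mm⁴.
Bottom flange (beyond web): 84 × 10, A = 840 mm², y = 5 mm, Ī = 7 000 mm⁴.
Centroid: ȳ = ΣA·y / ΣA = 125 mm.
Transfer each piece to the centroidal x-axis using Ī + A·d² with d = y − 125:
  web: d = 0 mm → contributes +20 833 333 mm⁴
  top flange (beyond web): d = 120 mm → contributes +12 103 000 mm⁴
  bottom flange (beyond web): d = -120 mm → contributes +12 103 000 mm⁴
Total I = 45 039 333 mm⁴.
For the y-axis: x̄ = 92 mm.
Repeating about the centroidal y-axis gives I_y = 5 273 173 mm⁴.
Polar second moment: J = I_x + I_y = 50 312 507 mm⁴.

J ≈ 5.031 × 10⁷ mm⁴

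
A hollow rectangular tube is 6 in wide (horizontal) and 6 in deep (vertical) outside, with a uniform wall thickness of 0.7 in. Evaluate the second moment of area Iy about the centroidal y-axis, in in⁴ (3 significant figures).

Treat the section as a set of non-overlapping primitives; coordinates are from the bounding-box lower-left.
Outer rectangle: 6 × 6, A = 36 in², x = 3 in, Ī = 108 in⁴.
Inner void (subtracted): 4.6 × 4.6, A = 21.16 in², x = 3 in, Ī = 37.312 in⁴.
By symmetry the centroid is at mid-width, x̄ = 3 in.
All pieces are centred on the centroidal y-axis, so I = ΣĪ (holes subtracted) = 70.688 in⁴.

Iy ≈ 70.7 in⁴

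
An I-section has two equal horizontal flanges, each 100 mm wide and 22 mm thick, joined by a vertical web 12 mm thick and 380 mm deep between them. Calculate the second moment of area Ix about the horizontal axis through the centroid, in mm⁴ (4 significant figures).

Ix ≈ 2.328 × 10⁸ mm⁴

Break the section into simple shapes (no overlaps), measuring from the bottom-left corner of the bounding box.
Bottom flange: 100 × 22, A = 2 200 mm², y = 11 mm, Ī = 88733.3 mm⁴.
Web: 12 × 380, A = 4 560 mm², y = 212 mm, Ī = 54 872 000 mm⁴.
Top flange: 100 × 22, A = 2 200 mm², y = 413 mm, Ī = 88733.3 mm⁴.
By symmetry the centroid is at mid-height, ȳ = 212 mm.
Transfer each piece to the horizontal axis through the centroid using Ī + A·d² with d = y − 212:
  bottom flange: d = -201 mm → contributes +88 970 933 mm⁴
  web: d = 0 mm → contributes +54 872 000 mm⁴
  top flange: d = 201 mm → contributes +88 970 933 mm⁴
Total I = 232 813 867 mm⁴.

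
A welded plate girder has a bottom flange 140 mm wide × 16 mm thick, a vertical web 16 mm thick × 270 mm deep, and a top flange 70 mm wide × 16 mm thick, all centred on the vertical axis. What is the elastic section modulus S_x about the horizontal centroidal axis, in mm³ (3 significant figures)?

Split into non-overlapping primitives; take the origin at the lower-left of the bounding box.
Bottom plate: 140 × 16, A = 2 240 mm², y = 8 mm, Ī = 47 787 mm⁴.
Web plate: 16 × 270, A = 4 320 mm², y = 151 mm, Ī = 26 244 000 mm⁴.
Top plate: 70 × 16, A = 1 120 mm², y = 294 mm, Ī = 23 893 mm⁴.
Centroid: ȳ = ΣA·y / ΣA = 130.15 mm.
Transfer each piece to the horizontal centroidal axis using Ī + A·d² with d = y − 130.15:
  bottom plate: d = -122.15 mm → contributes +33 467 701 mm⁴
  web plate: d = 20.854 mm → contributes +28 122 752 mm⁴
  top plate: d = 163.85 mm → contributes +30 093 864 mm⁴
Total I = 91 684 317 mm⁴.
Extreme fibre distance c = 171.85 mm; S = I/c = 533 501 mm³.

S_x ≈ 5.34 × 10⁵ mm³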